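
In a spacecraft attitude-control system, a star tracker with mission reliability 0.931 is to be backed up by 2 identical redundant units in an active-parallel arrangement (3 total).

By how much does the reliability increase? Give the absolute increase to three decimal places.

R_before = 0.931
R_after = 1 − (1 − 0.931)^3 = 1.000
ΔR = 1.000 − 0.931 = 0.069

0.069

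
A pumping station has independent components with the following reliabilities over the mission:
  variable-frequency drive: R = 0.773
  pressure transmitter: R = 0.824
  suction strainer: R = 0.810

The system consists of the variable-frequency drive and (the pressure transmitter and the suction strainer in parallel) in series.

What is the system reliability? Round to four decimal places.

0.7472

Parallel (pressure transmitter and suction strainer): 1 − (1 − 0.824000)(1 − 0.810000) = 0.966560
Series (variable-frequency drive and [0.966560]): 0.773000 × 0.966560 = 0.7472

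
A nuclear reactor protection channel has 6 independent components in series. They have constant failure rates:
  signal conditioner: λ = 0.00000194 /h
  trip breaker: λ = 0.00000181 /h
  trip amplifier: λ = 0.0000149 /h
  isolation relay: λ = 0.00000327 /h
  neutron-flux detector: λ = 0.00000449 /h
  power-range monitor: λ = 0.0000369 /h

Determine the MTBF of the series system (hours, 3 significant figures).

Series of exponential components: λ_sys = Σ λ_i
λ_sys = 0.00000194 + 0.00000181 + 0.0000149 + 0.00000327 + 0.00000449 + 0.0000369 = 6.3310e-05 /h
MTBF = 1 / λ_sys = 15800 h

15800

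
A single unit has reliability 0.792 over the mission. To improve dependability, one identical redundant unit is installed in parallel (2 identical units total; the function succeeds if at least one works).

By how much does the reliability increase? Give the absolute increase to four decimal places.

R_before = 0.792
R_after = 1 − (1 − 0.792)^2 = 0.9567
ΔR = 0.9567 − 0.792 = 0.1647

0.1647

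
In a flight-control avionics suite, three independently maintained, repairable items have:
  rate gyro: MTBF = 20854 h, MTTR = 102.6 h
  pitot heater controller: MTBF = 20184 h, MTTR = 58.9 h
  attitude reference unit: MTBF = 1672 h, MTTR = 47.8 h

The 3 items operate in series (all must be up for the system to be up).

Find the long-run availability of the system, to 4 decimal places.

A(rate gyro) = MTBF/(MTBF+MTTR) = 20854/(20854+102.6) = 0.995104
A(pitot heater controller) = MTBF/(MTBF+MTTR) = 20184/(20184+58.9) = 0.997090
A(attitude reference unit) = MTBF/(MTBF+MTTR) = 1672/(1672+47.8) = 0.972206
Series availability: 0.995104 × 0.997090 × 0.972206 = 0.9646

0.9646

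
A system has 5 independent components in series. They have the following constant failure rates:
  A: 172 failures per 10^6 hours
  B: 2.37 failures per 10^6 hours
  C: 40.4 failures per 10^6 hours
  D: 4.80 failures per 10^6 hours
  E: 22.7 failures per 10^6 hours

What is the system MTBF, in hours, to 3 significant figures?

4130

Series of exponential components: λ_sys = Σ λ_i
λ_sys = 0.000172 + 0.00000237 + 0.0000404 + 0.00000480 + 0.0000227 = 2.4227e-04 /h
MTBF = 1 / λ_sys = 4130 h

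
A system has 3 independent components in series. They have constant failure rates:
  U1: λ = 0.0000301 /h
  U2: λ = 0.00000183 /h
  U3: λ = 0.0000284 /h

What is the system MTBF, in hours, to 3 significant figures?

16600

Series of exponential components: λ_sys = Σ λ_i
λ_sys = 0.0000301 + 0.00000183 + 0.0000284 = 6.0330e-05 /h
MTBF = 1 / λ_sys = 16600 h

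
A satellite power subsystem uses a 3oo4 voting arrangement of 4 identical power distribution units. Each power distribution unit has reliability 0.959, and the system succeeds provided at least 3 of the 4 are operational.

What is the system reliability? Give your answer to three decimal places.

R = Σ_{i=3}^{4} C(4,i) p^i (1−p)^{4−i} with p = 0.959
C(4,3)·0.959^3·0.041^1 = 0.14464
C(4,4)·0.959^4·0.041^0 = 0.84581
Sum = 0.990

0.990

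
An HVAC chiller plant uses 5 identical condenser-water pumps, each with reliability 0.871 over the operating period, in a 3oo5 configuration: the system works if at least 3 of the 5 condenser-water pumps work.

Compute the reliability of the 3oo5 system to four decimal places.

0.9825

R = Σ_{i=3}^{5} C(5,i) p^i (1−p)^{5−i} with p = 0.871
C(5,3)·0.871^3·0.129^2 = 0.109960
C(5,4)·0.871^4·0.129^1 = 0.371221
C(5,5)·0.871^5·0.129^0 = 0.501292
Sum = 0.9825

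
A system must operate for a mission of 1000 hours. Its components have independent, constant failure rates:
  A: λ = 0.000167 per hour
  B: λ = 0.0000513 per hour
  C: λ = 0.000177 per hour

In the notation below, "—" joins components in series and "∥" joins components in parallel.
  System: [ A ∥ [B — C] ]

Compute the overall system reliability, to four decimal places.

R(A) = exp(−0.000167 × 1000) = 0.846200
R(B) = exp(−0.0000513 × 1000) = 0.949994
R(C) = exp(−0.000177 × 1000) = 0.837780
Series (B and C): 0.949994 × 0.837780 = 0.795886
Parallel (A and [0.795886]): 1 − (1 − 0.846200)(1 − 0.795886) = 0.9686

0.9686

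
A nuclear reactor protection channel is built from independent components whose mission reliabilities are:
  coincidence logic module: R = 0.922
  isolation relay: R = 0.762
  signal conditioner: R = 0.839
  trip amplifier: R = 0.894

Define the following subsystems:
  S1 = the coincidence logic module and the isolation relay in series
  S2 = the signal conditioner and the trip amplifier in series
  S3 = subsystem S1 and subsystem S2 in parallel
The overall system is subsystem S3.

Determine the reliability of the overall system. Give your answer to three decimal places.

Series (coincidence logic module and isolation relay): 0.92200 × 0.76200 = 0.70256
Series (signal conditioner and trip amplifier): 0.83900 × 0.89400 = 0.75007
Parallel ([0.70256] and [0.75007]): 1 − (1 − 0.70256)(1 − 0.75007) = 0.926

0.926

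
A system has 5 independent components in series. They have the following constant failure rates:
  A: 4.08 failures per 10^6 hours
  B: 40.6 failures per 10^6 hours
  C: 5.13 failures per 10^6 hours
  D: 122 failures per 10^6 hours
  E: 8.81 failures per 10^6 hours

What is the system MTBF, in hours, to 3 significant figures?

Series of exponential components: λ_sys = Σ λ_i
λ_sys = 0.00000408 + 0.0000406 + 0.00000513 + 0.000122 + 0.00000881 = 1.8062e-04 /h
MTBF = 1 / λ_sys = 5540 h

5540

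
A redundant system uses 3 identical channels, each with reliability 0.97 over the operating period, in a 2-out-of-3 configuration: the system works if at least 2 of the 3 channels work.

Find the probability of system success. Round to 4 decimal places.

0.9974

R = Σ_{i=2}^{3} C(3,i) p^i (1−p)^{3−i} with p = 0.97
C(3,2)·0.97^2·0.03^1 = 0.084681
C(3,3)·0.97^3·0.03^0 = 0.912673
Sum = 0.9974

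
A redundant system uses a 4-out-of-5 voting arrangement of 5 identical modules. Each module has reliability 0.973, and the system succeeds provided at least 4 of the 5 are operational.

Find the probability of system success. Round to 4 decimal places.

R = Σ_{i=4}^{5} C(5,i) p^i (1−p)^{5−i} with p = 0.973
C(5,4)·0.973^4·0.027^1 = 0.121000
C(5,5)·0.973^5·0.027^0 = 0.872096
Sum = 0.9931

0.9931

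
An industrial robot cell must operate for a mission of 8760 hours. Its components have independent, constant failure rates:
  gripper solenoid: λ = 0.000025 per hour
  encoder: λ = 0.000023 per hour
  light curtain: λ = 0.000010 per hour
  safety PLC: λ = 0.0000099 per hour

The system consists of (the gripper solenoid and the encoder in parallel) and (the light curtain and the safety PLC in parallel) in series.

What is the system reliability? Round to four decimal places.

R(gripper solenoid) = exp(−0.000025 × 8760) = 0.803322
R(encoder) = exp(−0.000023 × 8760) = 0.817520
R(light curtain) = exp(−0.000010 × 8760) = 0.916127
R(safety PLC) = exp(−0.0000099 × 8760) = 0.916930
Parallel (gripper solenoid and encoder): 1 − (1 − 0.803322)(1 − 0.817520) = 0.964110
Parallel (light curtain and safety PLC): 1 − (1 − 0.916127)(1 − 0.916930) = 0.993033
Series ([0.964110] and [0.993033]): 0.964110 × 0.993033 = 0.9574

0.9574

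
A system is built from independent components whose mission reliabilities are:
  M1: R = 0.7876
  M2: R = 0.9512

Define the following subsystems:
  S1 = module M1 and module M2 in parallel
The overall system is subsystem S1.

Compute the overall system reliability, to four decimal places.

Parallel (M1 and M2): 1 − (1 − 0.787600)(1 − 0.951200) = 0.9896

0.9896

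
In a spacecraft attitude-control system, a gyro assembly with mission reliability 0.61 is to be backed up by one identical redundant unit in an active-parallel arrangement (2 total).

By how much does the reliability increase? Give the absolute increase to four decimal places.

R_before = 0.61
R_after = 1 − (1 − 0.61)^2 = 0.8479
ΔR = 0.8479 − 0.61 = 0.2379

0.2379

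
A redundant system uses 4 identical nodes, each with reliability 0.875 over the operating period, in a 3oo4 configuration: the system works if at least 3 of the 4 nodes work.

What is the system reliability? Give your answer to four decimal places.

0.9211

R = Σ_{i=3}^{4} C(4,i) p^i (1−p)^{4−i} with p = 0.875
C(4,3)·0.875^3·0.125^1 = 0.334961
C(4,4)·0.875^4·0.125^0 = 0.586182
Sum = 0.9211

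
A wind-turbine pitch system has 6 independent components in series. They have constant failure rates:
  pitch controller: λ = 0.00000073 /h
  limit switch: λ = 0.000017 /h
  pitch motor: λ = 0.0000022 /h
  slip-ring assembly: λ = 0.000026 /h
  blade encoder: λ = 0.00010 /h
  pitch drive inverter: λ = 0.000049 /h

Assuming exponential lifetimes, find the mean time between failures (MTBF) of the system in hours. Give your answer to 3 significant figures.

5130

Series of exponential components: λ_sys = Σ λ_i
λ_sys = 0.00000073 + 0.000017 + 0.0000022 + 0.000026 + 0.00010 + 0.000049 = 1.9493e-04 /h
MTBF = 1 / λ_sys = 5130 h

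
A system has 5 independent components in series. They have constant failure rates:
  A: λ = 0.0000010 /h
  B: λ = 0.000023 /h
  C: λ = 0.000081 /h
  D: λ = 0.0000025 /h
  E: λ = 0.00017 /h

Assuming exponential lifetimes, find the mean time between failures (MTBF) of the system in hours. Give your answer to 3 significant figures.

Series of exponential components: λ_sys = Σ λ_i
λ_sys = 0.0000010 + 0.000023 + 0.000081 + 0.0000025 + 0.00017 = 2.7750e-04 /h
MTBF = 1 / λ_sys = 3600 h

3600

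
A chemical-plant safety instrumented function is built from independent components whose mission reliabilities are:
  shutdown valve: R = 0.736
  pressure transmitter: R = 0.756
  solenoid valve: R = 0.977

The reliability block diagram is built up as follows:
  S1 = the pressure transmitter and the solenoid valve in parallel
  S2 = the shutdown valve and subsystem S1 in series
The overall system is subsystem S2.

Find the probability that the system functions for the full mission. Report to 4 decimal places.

0.7319

Parallel (pressure transmitter and solenoid valve): 1 − (1 − 0.756000)(1 − 0.977000) = 0.994388
Series (shutdown valve and [0.994388]): 0.736000 × 0.994388 = 0.7319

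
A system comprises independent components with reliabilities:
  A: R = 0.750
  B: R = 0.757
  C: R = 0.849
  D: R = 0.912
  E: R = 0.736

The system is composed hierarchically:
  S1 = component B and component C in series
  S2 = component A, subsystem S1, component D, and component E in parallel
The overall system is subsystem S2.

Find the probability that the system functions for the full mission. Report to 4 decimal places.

Series (B and C): 0.757000 × 0.849000 = 0.642693
Parallel (A, [0.642693], D, and E): 1 − (1 − 0.750000)(1 − 0.642693)(1 − 0.912000)(1 − 0.736000) = 0.9979

0.9979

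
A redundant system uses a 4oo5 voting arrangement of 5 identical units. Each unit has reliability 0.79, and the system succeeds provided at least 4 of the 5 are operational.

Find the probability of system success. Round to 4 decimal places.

0.7167

R = Σ_{i=4}^{5} C(5,i) p^i (1−p)^{5−i} with p = 0.79
C(5,4)·0.79^4·0.21^1 = 0.408976
C(5,5)·0.79^5·0.21^0 = 0.307706
Sum = 0.7167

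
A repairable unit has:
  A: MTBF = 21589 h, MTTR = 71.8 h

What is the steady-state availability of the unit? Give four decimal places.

A(A) = MTBF/(MTBF+MTTR) = 21589/(21589+71.8) = 0.9967

0.9967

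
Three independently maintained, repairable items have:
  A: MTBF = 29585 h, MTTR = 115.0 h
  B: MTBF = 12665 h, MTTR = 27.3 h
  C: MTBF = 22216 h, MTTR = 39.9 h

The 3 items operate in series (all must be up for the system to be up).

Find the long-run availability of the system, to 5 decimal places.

A(A) = MTBF/(MTBF+MTTR) = 29585/(29585+115.0) = 0.996128
A(B) = MTBF/(MTBF+MTTR) = 12665/(12665+27.3) = 0.997849
A(C) = MTBF/(MTBF+MTTR) = 22216/(22216+39.9) = 0.998207
Series availability: 0.996128 × 0.997849 × 0.998207 = 0.99220

0.99220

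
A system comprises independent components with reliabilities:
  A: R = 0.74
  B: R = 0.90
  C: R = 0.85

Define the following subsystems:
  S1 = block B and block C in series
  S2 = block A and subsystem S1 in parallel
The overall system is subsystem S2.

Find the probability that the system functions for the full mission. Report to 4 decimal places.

Series (B and C): 0.900000 × 0.850000 = 0.765000
Parallel (A and [0.765000]): 1 − (1 − 0.740000)(1 − 0.765000) = 0.9389

0.9389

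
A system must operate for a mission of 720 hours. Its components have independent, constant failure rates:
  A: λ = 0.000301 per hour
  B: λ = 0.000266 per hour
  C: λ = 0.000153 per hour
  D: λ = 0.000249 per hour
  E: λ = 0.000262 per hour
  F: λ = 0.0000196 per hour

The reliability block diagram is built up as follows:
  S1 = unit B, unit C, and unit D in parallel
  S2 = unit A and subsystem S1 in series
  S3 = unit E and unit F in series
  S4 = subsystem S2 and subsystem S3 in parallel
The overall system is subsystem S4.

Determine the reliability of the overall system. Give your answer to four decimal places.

0.9638

R(A) = exp(−0.000301 × 720) = 0.805155
R(B) = exp(−0.000266 × 720) = 0.825703
R(C) = exp(−0.000153 × 720) = 0.895691
R(D) = exp(−0.000249 × 720) = 0.835872
R(E) = exp(−0.000262 × 720) = 0.828085
R(F) = exp(−0.0000196 × 720) = 0.985987
Parallel (B, C, and D): 1 − (1 − 0.825703)(1 − 0.895691)(1 − 0.835872) = 0.997016
Series (A and [0.997016]): 0.805155 × 0.997016 = 0.802752
Series (E and F): 0.828085 × 0.985987 = 0.816481
Parallel ([0.802752] and [0.816481]): 1 − (1 − 0.802752)(1 − 0.816481) = 0.9638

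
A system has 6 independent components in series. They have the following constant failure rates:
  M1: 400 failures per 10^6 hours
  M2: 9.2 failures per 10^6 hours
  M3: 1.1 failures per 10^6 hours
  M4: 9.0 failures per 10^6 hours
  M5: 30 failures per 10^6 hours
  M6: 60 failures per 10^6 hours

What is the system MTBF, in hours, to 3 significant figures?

Series of exponential components: λ_sys = Σ λ_i
λ_sys = 0.00040 + 0.0000092 + 0.0000011 + 0.0000090 + 0.000030 + 0.000060 = 5.0930e-04 /h
MTBF = 1 / λ_sys = 1960 h

1960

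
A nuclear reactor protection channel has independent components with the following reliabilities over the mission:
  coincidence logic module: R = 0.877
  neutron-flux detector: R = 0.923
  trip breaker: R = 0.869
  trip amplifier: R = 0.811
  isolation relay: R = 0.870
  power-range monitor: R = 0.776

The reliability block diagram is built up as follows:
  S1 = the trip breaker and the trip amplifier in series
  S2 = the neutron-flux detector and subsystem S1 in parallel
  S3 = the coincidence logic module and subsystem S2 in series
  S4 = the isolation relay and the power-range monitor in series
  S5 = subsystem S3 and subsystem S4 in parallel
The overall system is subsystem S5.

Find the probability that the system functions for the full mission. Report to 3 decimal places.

Series (trip breaker and trip amplifier): 0.86900 × 0.81100 = 0.70476
Parallel (neutron-flux detector and [0.70476]): 1 − (1 − 0.92300)(1 − 0.70476) = 0.97727
Series (coincidence logic module and [0.97727]): 0.87700 × 0.97727 = 0.85707
Series (isolation relay and power-range monitor): 0.87000 × 0.77600 = 0.67512
Parallel ([0.85707] and [0.67512]): 1 − (1 − 0.85707)(1 − 0.67512) = 0.954

0.954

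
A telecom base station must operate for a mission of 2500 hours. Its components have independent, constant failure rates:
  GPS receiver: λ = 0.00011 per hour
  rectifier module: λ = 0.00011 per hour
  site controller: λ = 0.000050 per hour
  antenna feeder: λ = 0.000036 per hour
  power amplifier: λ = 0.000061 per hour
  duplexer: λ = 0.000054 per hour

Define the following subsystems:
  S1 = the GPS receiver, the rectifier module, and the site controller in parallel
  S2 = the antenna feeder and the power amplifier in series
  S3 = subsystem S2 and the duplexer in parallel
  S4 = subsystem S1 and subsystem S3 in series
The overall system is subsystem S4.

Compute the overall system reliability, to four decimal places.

0.9662

R(GPS receiver) = exp(−0.00011 × 2500) = 0.759572
R(rectifier module) = exp(−0.00011 × 2500) = 0.759572
R(site controller) = exp(−0.000050 × 2500) = 0.882497
R(antenna feeder) = exp(−0.000036 × 2500) = 0.913931
R(power amplifier) = exp(−0.000061 × 2500) = 0.858559
R(duplexer) = exp(−0.000054 × 2500) = 0.873716
Parallel (GPS receiver, rectifier module, and site controller): 1 − (1 − 0.759572)(1 − 0.759572)(1 − 0.882497) = 0.993208
Series (antenna feeder and power amplifier): 0.913931 × 0.858559 = 0.784664
Parallel ([0.784664] and duplexer): 1 − (1 − 0.784664)(1 − 0.873716) = 0.972807
Series ([0.993208] and [0.972807]): 0.993208 × 0.972807 = 0.9662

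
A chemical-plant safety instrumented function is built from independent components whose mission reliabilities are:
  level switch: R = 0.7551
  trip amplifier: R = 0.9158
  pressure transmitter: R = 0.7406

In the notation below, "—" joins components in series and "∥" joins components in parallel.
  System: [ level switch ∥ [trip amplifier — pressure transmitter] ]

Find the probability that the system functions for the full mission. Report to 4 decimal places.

0.9212

Series (trip amplifier and pressure transmitter): 0.915800 × 0.740600 = 0.678241
Parallel (level switch and [0.678241]): 1 − (1 − 0.755100)(1 − 0.678241) = 0.9212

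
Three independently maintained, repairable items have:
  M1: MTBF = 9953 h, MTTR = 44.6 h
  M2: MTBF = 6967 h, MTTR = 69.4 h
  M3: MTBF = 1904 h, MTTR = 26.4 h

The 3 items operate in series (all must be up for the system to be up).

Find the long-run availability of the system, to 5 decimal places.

A(M1) = MTBF/(MTBF+MTTR) = 9953/(9953+44.6) = 0.995539
A(M2) = MTBF/(MTBF+MTTR) = 6967/(6967+69.4) = 0.990137
A(M3) = MTBF/(MTBF+MTTR) = 1904/(1904+26.4) = 0.986324
Series availability: 0.995539 × 0.990137 × 0.986324 = 0.97224

0.97224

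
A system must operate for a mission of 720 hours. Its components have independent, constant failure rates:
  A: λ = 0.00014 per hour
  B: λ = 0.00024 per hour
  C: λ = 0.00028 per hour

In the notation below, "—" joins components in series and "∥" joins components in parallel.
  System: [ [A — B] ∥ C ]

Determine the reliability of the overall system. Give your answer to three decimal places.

R(A) = exp(−0.00014 × 720) = 0.90411
R(B) = exp(−0.00024 × 720) = 0.84131
R(C) = exp(−0.00028 × 720) = 0.81742
Series (A and B): 0.90411 × 0.84131 = 0.76064
Parallel ([0.76064] and C): 1 − (1 − 0.76064)(1 − 0.81742) = 0.956

0.956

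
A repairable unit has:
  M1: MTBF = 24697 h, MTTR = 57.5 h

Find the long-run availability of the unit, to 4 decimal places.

0.9977

A(M1) = MTBF/(MTBF+MTTR) = 24697/(24697+57.5) = 0.9977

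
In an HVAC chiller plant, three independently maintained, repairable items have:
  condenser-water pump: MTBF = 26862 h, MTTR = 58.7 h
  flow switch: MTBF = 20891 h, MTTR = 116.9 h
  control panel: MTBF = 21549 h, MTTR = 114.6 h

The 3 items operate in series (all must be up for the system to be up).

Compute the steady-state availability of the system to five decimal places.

0.98702

A(condenser-water pump) = MTBF/(MTBF+MTTR) = 26862/(26862+58.7) = 0.997820
A(flow switch) = MTBF/(MTBF+MTTR) = 20891/(20891+116.9) = 0.994435
A(control panel) = MTBF/(MTBF+MTTR) = 21549/(21549+114.6) = 0.994710
Series availability: 0.997820 × 0.994435 × 0.994710 = 0.98702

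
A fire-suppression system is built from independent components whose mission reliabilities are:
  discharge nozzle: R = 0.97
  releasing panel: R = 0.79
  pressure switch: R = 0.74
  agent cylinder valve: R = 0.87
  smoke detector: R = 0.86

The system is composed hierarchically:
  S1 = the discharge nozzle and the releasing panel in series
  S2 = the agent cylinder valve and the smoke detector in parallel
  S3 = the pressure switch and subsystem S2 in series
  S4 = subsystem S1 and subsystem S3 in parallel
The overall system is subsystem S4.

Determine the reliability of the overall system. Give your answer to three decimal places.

Series (discharge nozzle and releasing panel): 0.97000 × 0.79000 = 0.76630
Parallel (agent cylinder valve and smoke detector): 1 − (1 − 0.87000)(1 − 0.86000) = 0.98180
Series (pressure switch and [0.98180]): 0.74000 × 0.98180 = 0.72653
Parallel ([0.76630] and [0.72653]): 1 − (1 − 0.76630)(1 − 0.72653) = 0.936

0.936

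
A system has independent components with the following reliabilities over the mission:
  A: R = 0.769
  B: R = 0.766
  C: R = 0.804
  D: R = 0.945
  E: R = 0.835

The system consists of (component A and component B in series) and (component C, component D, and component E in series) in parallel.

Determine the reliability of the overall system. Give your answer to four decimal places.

0.8498

Series (A and B): 0.769000 × 0.766000 = 0.589054
Series (C, D, and E): 0.804000 × 0.945000 × 0.835000 = 0.634416
Parallel ([0.589054] and [0.634416]): 1 − (1 − 0.589054)(1 − 0.634416) = 0.8498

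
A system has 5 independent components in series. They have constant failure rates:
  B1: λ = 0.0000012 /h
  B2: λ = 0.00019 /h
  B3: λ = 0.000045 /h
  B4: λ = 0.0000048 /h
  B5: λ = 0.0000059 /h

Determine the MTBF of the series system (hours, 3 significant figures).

Series of exponential components: λ_sys = Σ λ_i
λ_sys = 0.0000012 + 0.00019 + 0.000045 + 0.0000048 + 0.0000059 = 2.4690e-04 /h
MTBF = 1 / λ_sys = 4050 h

4050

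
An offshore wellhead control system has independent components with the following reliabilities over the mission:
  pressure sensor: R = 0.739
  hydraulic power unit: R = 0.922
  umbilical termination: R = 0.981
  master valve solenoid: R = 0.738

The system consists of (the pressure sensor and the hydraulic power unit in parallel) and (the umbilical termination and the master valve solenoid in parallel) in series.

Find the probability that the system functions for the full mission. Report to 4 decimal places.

Parallel (pressure sensor and hydraulic power unit): 1 − (1 − 0.739000)(1 − 0.922000) = 0.979642
Parallel (umbilical termination and master valve solenoid): 1 − (1 − 0.981000)(1 − 0.738000) = 0.995022
Series ([0.979642] and [0.995022]): 0.979642 × 0.995022 = 0.9748

0.9748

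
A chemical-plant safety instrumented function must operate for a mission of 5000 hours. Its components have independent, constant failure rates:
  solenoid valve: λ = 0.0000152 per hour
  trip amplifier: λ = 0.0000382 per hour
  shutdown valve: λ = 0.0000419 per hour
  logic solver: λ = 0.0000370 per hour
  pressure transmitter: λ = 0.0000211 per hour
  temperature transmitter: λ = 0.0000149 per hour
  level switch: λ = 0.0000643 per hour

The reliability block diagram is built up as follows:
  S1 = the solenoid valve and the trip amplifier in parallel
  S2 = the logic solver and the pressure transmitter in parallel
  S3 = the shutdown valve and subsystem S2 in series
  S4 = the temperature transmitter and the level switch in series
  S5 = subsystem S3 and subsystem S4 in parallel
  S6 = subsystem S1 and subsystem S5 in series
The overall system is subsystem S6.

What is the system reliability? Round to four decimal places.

0.9218

R(solenoid valve) = exp(−0.0000152 × 5000) = 0.926816
R(trip amplifier) = exp(−0.0000382 × 5000) = 0.826133
R(shutdown valve) = exp(−0.0000419 × 5000) = 0.810990
R(logic solver) = exp(−0.0000370 × 5000) = 0.831104
R(pressure transmitter) = exp(−0.0000211 × 5000) = 0.899874
R(temperature transmitter) = exp(−0.0000149 × 5000) = 0.928207
R(level switch) = exp(−0.0000643 × 5000) = 0.725061
Parallel (solenoid valve and trip amplifier): 1 − (1 − 0.926816)(1 − 0.826133) = 0.987276
Parallel (logic solver and pressure transmitter): 1 − (1 − 0.831104)(1 − 0.899874) = 0.983089
Series (shutdown valve and [0.983089]): 0.810990 × 0.983089 = 0.797275
Series (temperature transmitter and level switch): 0.928207 × 0.725061 = 0.673007
Parallel ([0.797275] and [0.673007]): 1 − (1 − 0.797275)(1 − 0.673007) = 0.933710
Series ([0.987276] and [0.933710]): 0.987276 × 0.933710 = 0.9218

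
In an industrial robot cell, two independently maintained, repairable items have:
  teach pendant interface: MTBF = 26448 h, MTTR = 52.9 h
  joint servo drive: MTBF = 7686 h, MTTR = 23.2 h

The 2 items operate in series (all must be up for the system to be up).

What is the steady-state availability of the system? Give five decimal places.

A(teach pendant interface) = MTBF/(MTBF+MTTR) = 26448/(26448+52.9) = 0.998004
A(joint servo drive) = MTBF/(MTBF+MTTR) = 7686/(7686+23.2) = 0.996991
Series availability: 0.998004 × 0.996991 = 0.99500

0.99500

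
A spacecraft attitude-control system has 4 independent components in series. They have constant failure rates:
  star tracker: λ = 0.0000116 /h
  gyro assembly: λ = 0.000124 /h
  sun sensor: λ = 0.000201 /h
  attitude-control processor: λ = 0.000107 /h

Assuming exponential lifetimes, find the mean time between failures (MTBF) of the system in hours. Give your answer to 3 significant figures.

2250

Series of exponential components: λ_sys = Σ λ_i
λ_sys = 0.0000116 + 0.000124 + 0.000201 + 0.000107 = 4.4360e-04 /h
MTBF = 1 / λ_sys = 2250 h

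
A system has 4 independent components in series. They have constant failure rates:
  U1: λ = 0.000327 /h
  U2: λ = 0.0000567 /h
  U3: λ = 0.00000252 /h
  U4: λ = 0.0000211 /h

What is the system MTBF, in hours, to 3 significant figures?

2460

Series of exponential components: λ_sys = Σ λ_i
λ_sys = 0.000327 + 0.0000567 + 0.00000252 + 0.0000211 = 4.0732e-04 /h
MTBF = 1 / λ_sys = 2460 h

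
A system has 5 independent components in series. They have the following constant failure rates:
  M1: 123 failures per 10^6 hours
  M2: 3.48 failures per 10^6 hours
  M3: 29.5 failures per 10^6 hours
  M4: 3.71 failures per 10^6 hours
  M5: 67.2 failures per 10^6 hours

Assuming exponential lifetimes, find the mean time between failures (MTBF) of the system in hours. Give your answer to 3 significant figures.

Series of exponential components: λ_sys = Σ λ_i
λ_sys = 0.000123 + 0.00000348 + 0.0000295 + 0.00000371 + 0.0000672 = 2.2689e-04 /h
MTBF = 1 / λ_sys = 4410 h

4410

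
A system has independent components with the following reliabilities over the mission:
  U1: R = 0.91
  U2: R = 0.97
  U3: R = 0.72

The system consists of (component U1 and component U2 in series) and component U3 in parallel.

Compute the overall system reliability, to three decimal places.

0.967

Series (U1 and U2): 0.91000 × 0.97000 = 0.88270
Parallel ([0.88270] and U3): 1 − (1 − 0.88270)(1 − 0.72000) = 0.967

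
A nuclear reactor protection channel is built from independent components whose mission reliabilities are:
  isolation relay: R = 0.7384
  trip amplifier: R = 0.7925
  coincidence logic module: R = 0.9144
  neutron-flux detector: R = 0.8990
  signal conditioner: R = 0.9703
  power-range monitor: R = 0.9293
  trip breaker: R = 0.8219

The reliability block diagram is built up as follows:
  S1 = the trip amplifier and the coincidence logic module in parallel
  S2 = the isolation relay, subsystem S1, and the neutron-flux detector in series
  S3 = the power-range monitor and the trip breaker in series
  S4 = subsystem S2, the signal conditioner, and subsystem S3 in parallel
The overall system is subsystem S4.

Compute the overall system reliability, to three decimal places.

0.998

Parallel (trip amplifier and coincidence logic module): 1 − (1 − 0.79250)(1 − 0.91440) = 0.98224
Series (isolation relay, [0.98224], and neutron-flux detector): 0.73840 × 0.98224 × 0.89900 = 0.65203
Series (power-range monitor and trip breaker): 0.92930 × 0.82190 = 0.76379
Parallel ([0.65203], signal conditioner, and [0.76379]): 1 − (1 − 0.65203)(1 − 0.97030)(1 − 0.76379) = 0.998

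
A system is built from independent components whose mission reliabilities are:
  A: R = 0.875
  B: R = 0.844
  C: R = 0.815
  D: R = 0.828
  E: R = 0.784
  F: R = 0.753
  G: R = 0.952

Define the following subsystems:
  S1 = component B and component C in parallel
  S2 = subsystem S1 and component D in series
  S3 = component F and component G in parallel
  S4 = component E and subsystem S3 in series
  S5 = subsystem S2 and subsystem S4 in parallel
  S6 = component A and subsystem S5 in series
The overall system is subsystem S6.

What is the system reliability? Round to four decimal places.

Parallel (B and C): 1 − (1 − 0.844000)(1 − 0.815000) = 0.971140
Series ([0.971140] and D): 0.971140 × 0.828000 = 0.804104
Parallel (F and G): 1 − (1 − 0.753000)(1 − 0.952000) = 0.988144
Series (E and [0.988144]): 0.784000 × 0.988144 = 0.774705
Parallel ([0.804104] and [0.774705]): 1 − (1 − 0.804104)(1 − 0.774705) = 0.955866
Series (A and [0.955866]): 0.875000 × 0.955866 = 0.8364

0.8364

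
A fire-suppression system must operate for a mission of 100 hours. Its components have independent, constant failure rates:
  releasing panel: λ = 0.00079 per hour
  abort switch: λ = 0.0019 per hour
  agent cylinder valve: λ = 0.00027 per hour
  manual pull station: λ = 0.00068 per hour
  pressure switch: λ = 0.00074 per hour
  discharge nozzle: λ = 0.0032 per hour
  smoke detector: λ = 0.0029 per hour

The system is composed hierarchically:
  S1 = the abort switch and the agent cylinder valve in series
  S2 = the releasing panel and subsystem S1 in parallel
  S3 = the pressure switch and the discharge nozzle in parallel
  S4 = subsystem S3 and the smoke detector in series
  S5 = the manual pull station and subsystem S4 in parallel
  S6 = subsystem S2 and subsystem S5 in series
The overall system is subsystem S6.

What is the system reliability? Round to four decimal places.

0.9679

R(releasing panel) = exp(−0.00079 × 100) = 0.924040
R(abort switch) = exp(−0.0019 × 100) = 0.826959
R(agent cylinder valve) = exp(−0.00027 × 100) = 0.973361
R(manual pull station) = exp(−0.00068 × 100) = 0.934260
R(pressure switch) = exp(−0.00074 × 100) = 0.928672
R(discharge nozzle) = exp(−0.0032 × 100) = 0.726149
R(smoke detector) = exp(−0.0029 × 100) = 0.748264
Series (abort switch and agent cylinder valve): 0.826959 × 0.973361 = 0.804930
Parallel (releasing panel and [0.804930]): 1 − (1 − 0.924040)(1 − 0.804930) = 0.985182
Parallel (pressure switch and discharge nozzle): 1 − (1 − 0.928672)(1 − 0.726149) = 0.980467
Series ([0.980467] and smoke detector): 0.980467 × 0.748264 = 0.733648
Parallel (manual pull station and [0.733648]): 1 − (1 − 0.934260)(1 − 0.733648) = 0.982490
Series ([0.985182] and [0.982490]): 0.985182 × 0.982490 = 0.9679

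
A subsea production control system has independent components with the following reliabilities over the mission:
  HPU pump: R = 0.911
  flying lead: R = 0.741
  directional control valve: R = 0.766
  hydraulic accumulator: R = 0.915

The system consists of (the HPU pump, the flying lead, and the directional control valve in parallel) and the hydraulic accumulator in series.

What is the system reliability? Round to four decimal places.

Parallel (HPU pump, flying lead, and directional control valve): 1 − (1 − 0.911000)(1 − 0.741000)(1 − 0.766000) = 0.994606
Series ([0.994606] and hydraulic accumulator): 0.994606 × 0.915000 = 0.9101

0.9101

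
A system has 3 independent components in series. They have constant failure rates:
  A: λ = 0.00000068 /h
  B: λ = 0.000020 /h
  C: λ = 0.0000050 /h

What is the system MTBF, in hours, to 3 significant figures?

38900

Series of exponential components: λ_sys = Σ λ_i
λ_sys = 0.00000068 + 0.000020 + 0.0000050 = 2.5680e-05 /h
MTBF = 1 / λ_sys = 38900 h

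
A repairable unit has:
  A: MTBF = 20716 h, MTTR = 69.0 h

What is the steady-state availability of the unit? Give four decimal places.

0.9967

A(A) = MTBF/(MTBF+MTTR) = 20716/(20716+69.0) = 0.9967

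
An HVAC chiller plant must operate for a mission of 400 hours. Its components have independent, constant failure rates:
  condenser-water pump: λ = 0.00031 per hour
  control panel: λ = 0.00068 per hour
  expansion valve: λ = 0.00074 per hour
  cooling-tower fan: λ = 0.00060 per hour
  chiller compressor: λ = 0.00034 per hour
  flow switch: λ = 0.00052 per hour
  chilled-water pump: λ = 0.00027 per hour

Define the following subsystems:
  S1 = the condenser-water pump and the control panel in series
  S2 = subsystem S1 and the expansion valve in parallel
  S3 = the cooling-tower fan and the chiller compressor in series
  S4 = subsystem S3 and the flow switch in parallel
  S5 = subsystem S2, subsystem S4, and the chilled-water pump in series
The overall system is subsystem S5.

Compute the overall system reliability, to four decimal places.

0.7740

R(condenser-water pump) = exp(−0.00031 × 400) = 0.883380
R(control panel) = exp(−0.00068 × 400) = 0.761854
R(expansion valve) = exp(−0.00074 × 400) = 0.743787
R(cooling-tower fan) = exp(−0.00060 × 400) = 0.786628
R(chiller compressor) = exp(−0.00034 × 400) = 0.872843
R(flow switch) = exp(−0.00052 × 400) = 0.812207
R(chilled-water pump) = exp(−0.00027 × 400) = 0.897628
Series (condenser-water pump and control panel): 0.883380 × 0.761854 = 0.673007
Parallel ([0.673007] and expansion valve): 1 − (1 − 0.673007)(1 − 0.743787) = 0.916220
Series (cooling-tower fan and chiller compressor): 0.786628 × 0.872843 = 0.686603
Parallel ([0.686603] and flow switch): 1 − (1 − 0.686603)(1 − 0.812207) = 0.941146
Series ([0.916220], [0.941146], and chilled-water pump): 0.916220 × 0.941146 × 0.897628 = 0.7740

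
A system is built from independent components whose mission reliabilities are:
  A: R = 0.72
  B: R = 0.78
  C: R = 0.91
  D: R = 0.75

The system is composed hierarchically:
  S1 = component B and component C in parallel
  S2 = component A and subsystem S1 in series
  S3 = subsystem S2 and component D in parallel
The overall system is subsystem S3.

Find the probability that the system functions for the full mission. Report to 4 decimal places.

Parallel (B and C): 1 − (1 − 0.780000)(1 − 0.910000) = 0.980200
Series (A and [0.980200]): 0.720000 × 0.980200 = 0.705744
Parallel ([0.705744] and D): 1 − (1 − 0.705744)(1 − 0.750000) = 0.9264

0.9264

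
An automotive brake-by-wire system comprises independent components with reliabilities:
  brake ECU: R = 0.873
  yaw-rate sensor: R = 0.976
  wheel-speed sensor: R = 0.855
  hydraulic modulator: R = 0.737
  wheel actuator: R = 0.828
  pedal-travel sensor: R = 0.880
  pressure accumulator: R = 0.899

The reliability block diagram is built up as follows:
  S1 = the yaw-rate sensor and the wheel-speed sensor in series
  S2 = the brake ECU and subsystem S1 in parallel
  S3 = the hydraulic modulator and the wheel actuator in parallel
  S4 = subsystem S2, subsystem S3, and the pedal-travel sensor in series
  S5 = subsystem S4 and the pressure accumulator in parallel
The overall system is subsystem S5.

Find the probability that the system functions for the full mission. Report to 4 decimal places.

Series (yaw-rate sensor and wheel-speed sensor): 0.976000 × 0.855000 = 0.834480
Parallel (brake ECU and [0.834480]): 1 − (1 − 0.873000)(1 − 0.834480) = 0.978979
Parallel (hydraulic modulator and wheel actuator): 1 − (1 − 0.737000)(1 − 0.828000) = 0.954764
Series ([0.978979], [0.954764], and pedal-travel sensor): 0.978979 × 0.954764 × 0.880000 = 0.822531
Parallel ([0.822531] and pressure accumulator): 1 − (1 − 0.822531)(1 − 0.899000) = 0.9821

0.9821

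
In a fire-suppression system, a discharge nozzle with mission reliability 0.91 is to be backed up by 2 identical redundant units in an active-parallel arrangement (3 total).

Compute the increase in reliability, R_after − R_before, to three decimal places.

R_before = 0.91
R_after = 1 − (1 − 0.91)^3 = 0.999
ΔR = 0.999 − 0.91 = 0.089

0.089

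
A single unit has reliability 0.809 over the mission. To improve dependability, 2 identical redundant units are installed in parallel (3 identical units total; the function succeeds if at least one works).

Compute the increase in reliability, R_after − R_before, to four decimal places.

R_before = 0.809
R_after = 1 − (1 − 0.809)^3 = 0.9930
ΔR = 0.9930 − 0.809 = 0.1840

0.1840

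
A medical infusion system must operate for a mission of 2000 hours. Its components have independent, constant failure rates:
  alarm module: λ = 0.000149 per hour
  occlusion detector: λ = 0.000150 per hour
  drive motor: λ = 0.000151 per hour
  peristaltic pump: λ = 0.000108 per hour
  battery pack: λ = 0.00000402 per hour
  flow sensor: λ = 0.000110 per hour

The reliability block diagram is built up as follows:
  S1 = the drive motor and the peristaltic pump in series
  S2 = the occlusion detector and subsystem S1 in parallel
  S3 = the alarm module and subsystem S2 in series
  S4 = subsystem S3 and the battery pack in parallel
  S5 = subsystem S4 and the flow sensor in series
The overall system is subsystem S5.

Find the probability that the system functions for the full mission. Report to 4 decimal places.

0.8004

R(alarm module) = exp(−0.000149 × 2000) = 0.742301
R(occlusion detector) = exp(−0.000150 × 2000) = 0.740818
R(drive motor) = exp(−0.000151 × 2000) = 0.739338
R(peristaltic pump) = exp(−0.000108 × 2000) = 0.805735
R(battery pack) = exp(−0.00000402 × 2000) = 0.991992
R(flow sensor) = exp(−0.000110 × 2000) = 0.802519
Series (drive motor and peristaltic pump): 0.739338 × 0.805735 = 0.595711
Parallel (occlusion detector and [0.595711]): 1 − (1 − 0.740818)(1 − 0.595711) = 0.895216
Series (alarm module and [0.895216]): 0.742301 × 0.895216 = 0.664520
Parallel ([0.664520] and battery pack): 1 − (1 − 0.664520)(1 − 0.991992) = 0.997313
Series ([0.997313] and flow sensor): 0.997313 × 0.802519 = 0.8004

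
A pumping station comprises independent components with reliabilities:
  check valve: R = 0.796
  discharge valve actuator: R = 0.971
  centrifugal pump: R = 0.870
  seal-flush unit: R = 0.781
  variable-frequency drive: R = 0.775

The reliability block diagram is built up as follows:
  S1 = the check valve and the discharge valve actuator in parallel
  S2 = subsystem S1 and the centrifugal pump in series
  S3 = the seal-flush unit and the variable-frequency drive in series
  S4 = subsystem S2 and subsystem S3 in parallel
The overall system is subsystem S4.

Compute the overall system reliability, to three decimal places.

0.947

Parallel (check valve and discharge valve actuator): 1 − (1 − 0.79600)(1 − 0.97100) = 0.99408
Series ([0.99408] and centrifugal pump): 0.99408 × 0.87000 = 0.86485
Series (seal-flush unit and variable-frequency drive): 0.78100 × 0.77500 = 0.60528
Parallel ([0.86485] and [0.60528]): 1 − (1 − 0.86485)(1 − 0.60528) = 0.947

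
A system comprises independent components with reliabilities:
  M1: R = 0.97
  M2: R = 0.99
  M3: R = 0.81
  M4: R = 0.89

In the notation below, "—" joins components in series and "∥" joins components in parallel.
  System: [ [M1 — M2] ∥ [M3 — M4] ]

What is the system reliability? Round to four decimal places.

Series (M1 and M2): 0.970000 × 0.990000 = 0.960300
Series (M3 and M4): 0.810000 × 0.890000 = 0.720900
Parallel ([0.960300] and [0.720900]): 1 − (1 − 0.960300)(1 − 0.720900) = 0.9889

0.9889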